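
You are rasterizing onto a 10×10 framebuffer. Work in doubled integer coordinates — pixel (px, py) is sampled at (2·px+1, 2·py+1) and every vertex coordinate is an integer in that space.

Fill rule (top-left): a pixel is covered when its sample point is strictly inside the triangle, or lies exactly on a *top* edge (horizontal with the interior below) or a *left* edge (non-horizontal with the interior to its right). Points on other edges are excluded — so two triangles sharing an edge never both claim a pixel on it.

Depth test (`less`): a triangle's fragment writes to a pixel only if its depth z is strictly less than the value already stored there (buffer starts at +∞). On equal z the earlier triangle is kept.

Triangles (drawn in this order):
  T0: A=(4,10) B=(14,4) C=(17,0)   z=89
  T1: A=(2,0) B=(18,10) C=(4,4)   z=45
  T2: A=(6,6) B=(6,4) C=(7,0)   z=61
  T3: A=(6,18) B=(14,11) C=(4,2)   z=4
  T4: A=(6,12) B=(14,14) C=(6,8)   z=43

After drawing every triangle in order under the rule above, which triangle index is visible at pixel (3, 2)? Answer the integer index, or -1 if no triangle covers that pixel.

T0:
  2·area = 22  (B↔C swapped to make it positive)
  edge (4, 10)→(17, 0): d=(13,-10) top-left  bias=+0
  edge (17, 0)→(14, 4): d=(-3,4) right/bottom  bias=-1
  edge (14, 4)→(4, 10): d=(-10,6) right/bottom  bias=-1
    (9,0)@(19, 1): e=[33,-11,0] → ·  [on edge]
    (5,2)@(11, 5): e=[5,9,8] → █
    (6,2)@(13, 5): e=[25,1,-4] → ·
    (4,3)@(9, 7): e=[11,11,0] → ·  [on edge]
    (5,3)@(11, 7): e=[31,3,-12] → ·
  covered (1 px):
    · · · · · · · · · ·
    · · · · · · · · · ·
    · · · · · █ · · · ·
    · · · · · · · · · ·
    · · · · · · · · · ·
    · · · · · · · · · ·
    · · · · · · · · · ·
    · · · · · · · · · ·
    · · · · · · · · · ·
    · · · · · · · · · ·
T1:
  2·area = 44
  edge (2, 0)→(18, 10): d=(16,10) right/bottom  bias=-1
  edge (18, 10)→(4, 4): d=(-14,-6) top-left  bias=+0
  edge (4, 4)→(2, 0): d=(-2,-4) top-left  bias=+0
    (1,0)@(3, 1): e=[6,36,2] → █
    (2,0)@(5, 1): e=[-14,48,10] → ·
    (1,1)@(3, 3): e=[38,8,-2] → ·
    (2,1)@(5, 3): e=[18,20,6] → █
    (3,1)@(7, 3): e=[-2,32,14] → ·
    (2,2)@(5, 5): e=[50,-8,2] → ·
    (3,2)@(7, 5): e=[30,4,10] → █
    (4,2)@(9, 5): e=[10,16,18] → █
    (5,2)@(11, 5): e=[-10,28,26] → ·
    (3,3)@(7, 7): e=[62,-24,6] → ·
    (4,3)@(9, 7): e=[42,-12,14] → ·
    (5,3)@(11, 7): e=[22,0,22] → █  [on edge]
  covered (6 px):
    · █ · · · · · · · ·
    · · █ · · · · · · ·
    · · · █ █ · · · · ·
    · · · · · █ █ · · ·
    · · · · · · · · · ·
    · · · · · · · · · ·
    · · · · · · · · · ·
    · · · · · · · · · ·
    · · · · · · · · · ·
    · · · · · · · · · ·
T2:
  2·area = 2
  edge (6, 6)→(6, 4): d=(0,-2) top-left  bias=+0
  edge (6, 4)→(7, 0): d=(1,-4) top-left  bias=+0
  edge (7, 0)→(6, 6): d=(-1,6) right/bottom  bias=-1
  covered (0 px):
    · · · · · · · · · ·
    · · · · · · · · · ·
    · · · · · · · · · ·
    · · · · · · · · · ·
    · · · · · · · · · ·
    · · · · · · · · · ·
    · · · · · · · · · ·
    · · · · · · · · · ·
    · · · · · · · · · ·
    · · · · · · · · · ·
T3:
  2·area = 142  (B↔C swapped to make it positive)
  edge (6, 18)→(4, 2): d=(-2,-16) top-left  bias=+0
  edge (4, 2)→(14, 11): d=(10,9) right/bottom  bias=-1
  edge (14, 11)→(6, 18): d=(-8,7) right/bottom  bias=-1
    (2,1)@(5, 3): e=[14,1,127] → █
    (3,1)@(7, 3): e=[46,-17,113] → ·
    (2,2)@(5, 5): e=[10,21,111] → █
    (3,2)@(7, 5): e=[42,3,97] → █
    (4,2)@(9, 5): e=[74,-15,83] → ·
    (2,3)@(5, 7): e=[6,41,95] → █
    (4,3)@(9, 7): e=[70,5,67] → █
    (5,3)@(11, 7): e=[102,-13,53] → ·
    (2,4)@(5, 9): e=[2,61,79] → █
    (5,4)@(11, 9): e=[98,7,37] → █
    (6,4)@(13, 9): e=[130,-11,23] → ·
    (2,5)@(5, 11): e=[-2,81,63] → ·
  covered (20 px):
    · · · · · · · · · ·
    · · █ · · · · · · ·
    · · █ █ · · · · · ·
    · · █ █ █ · · · · ·
    · · █ █ █ █ · · · ·
    · · · █ █ █ █ · · ·
    · · · █ █ █ · · · ·
    · · · █ █ · · · · ·
    · · · █ · · · · · ·
    · · · · · · · · · ·
T4:
  2·area = 32  (B↔C swapped to make it positive)
  edge (6, 12)→(6, 8): d=(0,-4) top-left  bias=+0
  edge (6, 8)→(14, 14): d=(8,6) right/bottom  bias=-1
  edge (14, 14)→(6, 12): d=(-8,-2) top-left  bias=+0
    (3,4)@(7, 9): e=[4,2,26] → █
    (4,4)@(9, 9): e=[12,-10,30] → ·
    (3,5)@(7, 11): e=[4,18,10] → █
    (4,5)@(9, 11): e=[12,6,14] → █
    (5,5)@(11, 11): e=[20,-6,18] → ·
    (3,6)@(7, 13): e=[4,34,-6] → ·
    (4,6)@(9, 13): e=[12,22,-2] → ·
    (5,6)@(11, 13): e=[20,10,2] → █
    (6,6)@(13, 13): e=[28,-2,6] → ·
    (5,7)@(11, 15): e=[20,26,-14] → ·
  covered (4 px):
    · · · · · · · · · ·
    · · · · · · · · · ·
    · · · · · · · · · ·
    · · · · · · · · · ·
    · · · █ · · · · · ·
    · · · █ █ · · · · ·
    · · · · · █ · · · ·
    · · · · · · · · · ·
    · · · · · · · · · ·
    · · · · · · · · · ·

Z-buffer (winner per pixel, '.' = empty):
  . 1 . . . . . . . .
  . . 3 . . . . . . .
  . . 3 3 1 0 . . . .
  . . 3 3 3 1 1 . . .
  . . 3 3 3 3 . . . .
  . . . 3 3 3 3 . . .
  . . . 3 3 3 . . . .
  . . . 3 3 . . . . .
  . . . 3 . . . . . .
  . . . . . . . . . .

Final: 3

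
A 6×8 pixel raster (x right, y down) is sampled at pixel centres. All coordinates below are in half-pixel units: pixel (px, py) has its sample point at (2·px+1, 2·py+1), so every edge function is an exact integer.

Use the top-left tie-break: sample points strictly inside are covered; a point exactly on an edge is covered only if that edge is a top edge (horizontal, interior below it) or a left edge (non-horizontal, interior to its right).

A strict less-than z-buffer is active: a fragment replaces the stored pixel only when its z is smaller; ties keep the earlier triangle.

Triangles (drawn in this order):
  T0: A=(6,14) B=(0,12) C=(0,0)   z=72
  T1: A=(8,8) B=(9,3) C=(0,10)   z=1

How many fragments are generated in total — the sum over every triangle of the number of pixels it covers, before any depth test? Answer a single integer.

T0:
  2·area = 72
  edge (6, 14)→(0, 12): d=(-6,-2) top-left  bias=+0
  edge (0, 12)→(0, 0): d=(0,-12) top-left  bias=+0
  edge (0, 0)→(6, 14): d=(6,14) right/bottom  bias=-1
    (0,1)@(1, 3): e=[56,12,4] → #
    (1,1)@(3, 3): e=[60,36,-24] → ·
    (0,2)@(1, 5): e=[44,12,16] → #
    (1,2)@(3, 5): e=[48,36,-12] → ·
    (0,3)@(1, 7): e=[32,12,28] → #
    (1,3)@(3, 7): e=[36,36,0] → ·  [on edge]
    (0,4)@(1, 9): e=[20,12,40] → #
    (1,4)@(3, 9): e=[24,36,12] → #
    (2,4)@(5, 9): e=[28,60,-16] → ·
    (0,5)@(1, 11): e=[8,12,52] → #
    (2,5)@(5, 11): e=[16,60,-4] → ·
    (0,6)@(1, 13): e=[-4,12,64] → ·
    (1,6)@(3, 13): e=[0,36,36] → #  [on edge]
    (4,7)@(9, 15): e=[0,108,-36] → ·  [on edge]
  covered (9 px):
    · · · · · ·
    # · · · · ·
    # · · · · ·
    # · · · · ·
    # # · · · ·
    # # · · · ·
    · # # · · ·
    · · · · · ·
T1:
  2·area = 38  (B↔C swapped to make it positive)
  edge (8, 8)→(0, 10): d=(-8,2) right/bottom  bias=-1
  edge (0, 10)→(9, 3): d=(9,-7) top-left  bias=+0
  edge (9, 3)→(8, 8): d=(-1,5) right/bottom  bias=-1
    (4,1)@(9, 3): e=[38,0,0] → ·  [on edge]
    (3,2)@(7, 5): e=[26,4,8] → #
    (4,2)@(9, 5): e=[22,18,-2] → ·
    (2,3)@(5, 7): e=[14,8,16] → #
    (4,3)@(9, 7): e=[6,36,-4] → ·
    (1,4)@(3, 9): e=[2,12,24] → #
    (2,4)@(5, 9): e=[-2,26,14] → ·
    (3,4)@(7, 9): e=[-6,40,4] → ·
    (1,5)@(3, 11): e=[-14,30,22] → ·
    (3,6)@(7, 13): e=[-38,76,0] → ·  [on edge]
  covered (4 px):
    · · · · · ·
    · · · · · ·
    · · · # · ·
    · · # # · ·
    · # · · · ·
    · · · · · ·
    · · · · · ·
    · · · · · ·

Final: 13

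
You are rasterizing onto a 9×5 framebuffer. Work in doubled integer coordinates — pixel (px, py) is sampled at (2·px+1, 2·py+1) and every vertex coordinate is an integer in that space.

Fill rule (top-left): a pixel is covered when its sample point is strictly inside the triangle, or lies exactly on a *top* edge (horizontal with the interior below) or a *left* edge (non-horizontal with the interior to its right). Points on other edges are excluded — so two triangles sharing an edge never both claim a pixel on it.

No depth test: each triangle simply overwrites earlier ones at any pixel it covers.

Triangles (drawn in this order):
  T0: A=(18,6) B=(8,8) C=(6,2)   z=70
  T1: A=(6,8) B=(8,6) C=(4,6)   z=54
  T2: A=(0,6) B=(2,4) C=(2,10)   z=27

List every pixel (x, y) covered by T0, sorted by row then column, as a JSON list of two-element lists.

T0:
  2·area = 64
  edge (18, 6)→(8, 8): d=(-10,2) right/bottom  bias=-1
  edge (8, 8)→(6, 2): d=(-2,-6) top-left  bias=+0
  edge (6, 2)→(18, 6): d=(12,4) right/bottom  bias=-1
    (1,0)@(3, 1): e=[80,-16,0] → ·  [on edge]
    (3,1)@(7, 3): e=[52,4,8] → #
    (4,1)@(9, 3): e=[48,16,0] → ·  [on edge]
    (3,2)@(7, 5): e=[32,0,32] → #  [on edge]
    (4,2)@(9, 5): e=[28,12,24] → #
    (5,2)@(11, 5): e=[24,24,16] → #
    (6,2)@(13, 5): e=[20,36,8] → #
    (7,2)@(15, 5): e=[16,48,0] → ·  [on edge]
    (3,3)@(7, 7): e=[12,-4,56] → ·
    (4,3)@(9, 7): e=[8,8,48] → #
    (6,3)@(13, 7): e=[0,32,32] → ·  [on edge]
    (1,4)@(3, 9): e=[0,-32,96] → ·  [on edge]
  covered (7 px):
    · · · · · · · · ·
    · · · # · · · · ·
    · · · # # # # · ·
    · · · · # # · · ·
    · · · · · · · · ·
T1:
  2·area = 8  (B↔C swapped to make it positive)
  edge (6, 8)→(4, 6): d=(-2,-2) top-left  bias=+0
  edge (4, 6)→(8, 6): d=(4,0) top-left  bias=+0
  edge (8, 6)→(6, 8): d=(-2,2) right/bottom  bias=-1
    (6,0)@(13, 1): e=[28,-20,0] → ·  [on edge]
    (0,1)@(1, 3): e=[0,-12,20] → ·  [on edge]
    (5,1)@(11, 3): e=[20,-12,0] → ·  [on edge]
    (1,2)@(3, 5): e=[0,-4,12] → ·  [on edge]
    (4,2)@(9, 5): e=[12,-4,0] → ·  [on edge]
    (2,3)@(5, 7): e=[0,4,4] → #  [on edge]
    (3,3)@(7, 7): e=[4,4,0] → ·  [on edge]
    (2,4)@(5, 9): e=[-4,12,0] → ·  [on edge]
    (3,4)@(7, 9): e=[0,12,-4] → ·  [on edge]
  covered (1 px):
    · · · · · · · · ·
    · · · · · · · · ·
    · · · · · · · · ·
    · · # · · · · · ·
    · · · · · · · · ·
T2:
  2·area = 12
  edge (0, 6)→(2, 4): d=(2,-2) top-left  bias=+0
  edge (2, 4)→(2, 10): d=(0,6) right/bottom  bias=-1
  edge (2, 10)→(0, 6): d=(-2,-4) top-left  bias=+0
    (2,0)@(5, 1): e=[0,-18,30] → ·  [on edge]
    (1,1)@(3, 3): e=[0,-6,18] → ·  [on edge]
    (0,2)@(1, 5): e=[0,6,6] → #  [on edge]
    (1,2)@(3, 5): e=[4,-6,14] → ·
    (0,3)@(1, 7): e=[4,6,2] → #
    (1,3)@(3, 7): e=[8,-6,10] → ·
    (0,4)@(1, 9): e=[8,6,-2] → ·
  covered (2 px):
    · · · · · · · · ·
    · · · · · · · · ·
    # · · · · · · · ·
    # · · · · · · · ·
    · · · · · · · · ·

Final: [[3,1],[3,2],[4,2],[5,2],[6,2],[4,3],[5,3]]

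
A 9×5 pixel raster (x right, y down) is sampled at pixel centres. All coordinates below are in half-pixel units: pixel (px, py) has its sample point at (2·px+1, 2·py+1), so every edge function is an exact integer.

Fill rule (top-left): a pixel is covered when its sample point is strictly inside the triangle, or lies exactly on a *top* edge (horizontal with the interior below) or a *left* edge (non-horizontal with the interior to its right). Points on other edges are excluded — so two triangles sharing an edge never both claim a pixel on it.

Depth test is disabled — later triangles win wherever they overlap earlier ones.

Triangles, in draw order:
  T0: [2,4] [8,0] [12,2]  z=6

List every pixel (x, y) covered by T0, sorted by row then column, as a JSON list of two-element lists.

T0:
  2·area = 28
  edge (2, 4)→(8, 0): d=(6,-4) top-left  bias=+0
  edge (8, 0)→(12, 2): d=(4,2) right/bottom  bias=-1
  edge (12, 2)→(2, 4): d=(-10,2) right/bottom  bias=-1
    (3,0)@(7, 1): e=[2,6,20] → #
    (4,0)@(9, 1): e=[10,2,16] → #
    (5,0)@(11, 1): e=[18,-2,12] → ·
    (8,0)@(17, 1): e=[42,-14,0] → ·  [on edge]
    (2,1)@(5, 3): e=[6,18,4] → #
    (3,1)@(7, 3): e=[14,14,0] → ·  [on edge]
    (4,1)@(9, 3): e=[22,10,-4] → ·
    (2,2)@(5, 5): e=[18,26,-16] → ·
  covered (3 px):
    · · · # # · · · ·
    · · # · · · · · ·
    · · · · · · · · ·
    · · · · · · · · ·
    · · · · · · · · ·

Result: [[3,0],[4,0],[2,1]]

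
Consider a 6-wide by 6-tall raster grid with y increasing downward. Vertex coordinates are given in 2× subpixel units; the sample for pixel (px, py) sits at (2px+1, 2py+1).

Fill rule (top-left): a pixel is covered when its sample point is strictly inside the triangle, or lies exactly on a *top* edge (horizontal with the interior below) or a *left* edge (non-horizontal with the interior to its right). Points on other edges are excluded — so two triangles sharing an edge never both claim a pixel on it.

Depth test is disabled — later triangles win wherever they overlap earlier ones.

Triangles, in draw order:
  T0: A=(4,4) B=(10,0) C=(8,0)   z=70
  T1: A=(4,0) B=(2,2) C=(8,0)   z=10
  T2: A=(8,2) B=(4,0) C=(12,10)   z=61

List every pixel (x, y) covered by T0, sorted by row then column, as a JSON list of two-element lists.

T0:
  2·area = 8  (B↔C swapped to make it positive)
  edge (4, 4)→(8, 0): d=(4,-4) top-left  bias=+0
  edge (8, 0)→(10, 0): d=(2,0) top-left  bias=+0
  edge (10, 0)→(4, 4): d=(-6,4) right/bottom  bias=-1
    (3,0)@(7, 1): e=[0,2,6] → X  [on edge]
    (4,0)@(9, 1): e=[8,2,-2] → .
    (2,1)@(5, 3): e=[0,6,2] → X  [on edge]
    (3,1)@(7, 3): e=[8,6,-6] → .
    (1,2)@(3, 5): e=[0,10,-2] → .  [on edge]
    (2,2)@(5, 5): e=[8,10,-10] → .
    (0,3)@(1, 7): e=[0,14,-6] → .  [on edge]
  covered (2 px):
    . . . X . .
    . . X . . .
    . . . . . .
    . . . . . .
    . . . . . .
    . . . . . .
T1:
  2·area = 8  (B↔C swapped to make it positive)
  edge (4, 0)→(8, 0): d=(4,0) top-left  bias=+0
  edge (8, 0)→(2, 2): d=(-6,2) right/bottom  bias=-1
  edge (2, 2)→(4, 0): d=(2,-2) top-left  bias=+0
    (1,0)@(3, 1): e=[4,4,0] → X  [on edge]
    (2,0)@(5, 1): e=[4,0,4] → .  [on edge]
    (0,1)@(1, 3): e=[12,-4,0] → .  [on edge]
    (1,1)@(3, 3): e=[12,-8,4] → .
  covered (1 px):
    . X . . . .
    . . . . . .
    . . . . . .
    . . . . . .
    . . . . . .
    . . . . . .
T2:
  2·area = 24  (B↔C swapped to make it positive)
  edge (8, 2)→(12, 10): d=(4,8) right/bottom  bias=-1
  edge (12, 10)→(4, 0): d=(-8,-10) top-left  bias=+0
  edge (4, 0)→(8, 2): d=(4,2) right/bottom  bias=-1
    (2,0)@(5, 1): e=[20,2,2] → X
    (3,0)@(7, 1): e=[4,22,-2] → .
    (2,1)@(5, 3): e=[28,-14,10] → .
    (3,1)@(7, 3): e=[12,6,6] → X
    (4,1)@(9, 3): e=[-4,26,2] → .
    (3,2)@(7, 5): e=[20,-10,14] → .
    (4,2)@(9, 5): e=[4,10,10] → X
    (5,2)@(11, 5): e=[-12,30,6] → .
    (4,3)@(9, 7): e=[12,-6,18] → .
  covered (3 px):
    . . X . . .
    . . . X . .
    . . . . X .
    . . . . . .
    . . . . . .
    . . . . . .

Result: [[3,0],[2,1]]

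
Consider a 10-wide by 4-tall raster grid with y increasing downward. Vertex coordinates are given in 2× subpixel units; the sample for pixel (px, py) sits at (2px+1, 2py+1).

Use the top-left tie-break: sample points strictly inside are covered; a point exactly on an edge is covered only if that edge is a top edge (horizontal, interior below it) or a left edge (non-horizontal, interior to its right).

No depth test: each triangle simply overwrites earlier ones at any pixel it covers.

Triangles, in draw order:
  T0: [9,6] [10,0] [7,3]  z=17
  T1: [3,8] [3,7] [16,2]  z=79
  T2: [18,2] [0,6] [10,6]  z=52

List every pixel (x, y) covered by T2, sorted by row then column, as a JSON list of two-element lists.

T0:
  2·area = 15  (B↔C swapped to make it positive)
  edge (9, 6)→(7, 3): d=(-2,-3) top-left  bias=+0
  edge (7, 3)→(10, 0): d=(3,-3) top-left  bias=+0
  edge (10, 0)→(9, 6): d=(-1,6) right/bottom  bias=-1
    (4,0)@(9, 1): e=[10,0,5] → █  [on edge]
    (5,0)@(11, 1): e=[16,6,-7] → ·
    (3,1)@(7, 3): e=[0,0,15] → █  [on edge]
    (5,1)@(11, 3): e=[12,12,-9] → ·
    (2,2)@(5, 5): e=[-10,0,25] → ·  [on edge]
    (3,2)@(7, 5): e=[-4,6,13] → ·
    (4,2)@(9, 5): e=[2,12,1] → █
    (5,2)@(11, 5): e=[8,18,-11] → ·
    (1,3)@(3, 7): e=[-20,0,35] → ·  [on edge]
    (4,3)@(9, 7): e=[-2,18,-1] → ·
  covered (4 px):
    · · · · █ · · · · ·
    · · · █ █ · · · · ·
    · · · · █ · · · · ·
    · · · · · · · · · ·
T1:
  2·area = 13
  edge (3, 8)→(3, 7): d=(0,-1) top-left  bias=+0
  edge (3, 7)→(16, 2): d=(13,-5) top-left  bias=+0
  edge (16, 2)→(3, 8): d=(-13,6) right/bottom  bias=-1
    (1,0)@(3, 1): e=[0,-78,91] → ·  [on edge]
    (1,1)@(3, 3): e=[0,-52,65] → ·  [on edge]
    (1,2)@(3, 5): e=[0,-26,39] → ·  [on edge]
    (4,2)@(9, 5): e=[6,4,3] → █
    (5,2)@(11, 5): e=[8,14,-9] → ·
    (1,3)@(3, 7): e=[0,0,13] → █  [on edge]
    (2,3)@(5, 7): e=[2,10,1] → █
    (3,3)@(7, 7): e=[4,20,-11] → ·
    (4,3)@(9, 7): e=[6,30,-23] → ·
  covered (3 px):
    · · · · · · · · · ·
    · · · · · · · · · ·
    · · · · █ · · · · ·
    · █ █ · · · · · · ·
T2:
  2·area = 40  (B↔C swapped to make it positive)
  edge (18, 2)→(10, 6): d=(-8,4) right/bottom  bias=-1
  edge (10, 6)→(0, 6): d=(-10,0) right/bottom  bias=-1
  edge (0, 6)→(18, 2): d=(18,-4) top-left  bias=+0
    (7,1)@(15, 3): e=[4,30,6] → █
    (8,1)@(17, 3): e=[-4,30,14] → ·
    (2,2)@(5, 5): e=[28,10,2] → █
    (3,2)@(7, 5): e=[20,10,10] → █
    (4,2)@(9, 5): e=[12,10,18] → █
    (5,2)@(11, 5): e=[4,10,26] → █
    (6,2)@(13, 5): e=[-4,10,34] → ·
    (7,2)@(15, 5): e=[-12,10,42] → ·
    (2,3)@(5, 7): e=[12,-10,38] → ·
    (3,3)@(7, 7): e=[4,-10,46] → ·
    (4,3)@(9, 7): e=[-4,-10,54] → ·
    (5,3)@(11, 7): e=[-12,-10,62] → ·
  covered (5 px):
    · · · · · · · · · ·
    · · · · · · · █ · ·
    · · █ █ █ █ · · · ·
    · · · · · · · · · ·

Answer: [[7,1],[2,2],[3,2],[4,2],[5,2]]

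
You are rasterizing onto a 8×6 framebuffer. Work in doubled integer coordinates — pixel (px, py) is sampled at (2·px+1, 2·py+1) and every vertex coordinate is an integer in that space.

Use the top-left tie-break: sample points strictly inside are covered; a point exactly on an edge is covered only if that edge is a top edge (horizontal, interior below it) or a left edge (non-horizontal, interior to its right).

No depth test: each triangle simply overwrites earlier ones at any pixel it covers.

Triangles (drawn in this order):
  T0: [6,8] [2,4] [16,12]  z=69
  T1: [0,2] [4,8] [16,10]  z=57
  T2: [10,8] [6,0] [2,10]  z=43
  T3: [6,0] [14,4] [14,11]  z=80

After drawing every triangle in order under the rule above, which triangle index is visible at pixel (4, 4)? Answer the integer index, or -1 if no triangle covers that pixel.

T0:
  2·area = 24
  edge (6, 8)→(2, 4): d=(-4,-4) top-left  bias=+0
  edge (2, 4)→(16, 12): d=(14,8) right/bottom  bias=-1
  edge (16, 12)→(6, 8): d=(-10,-4) top-left  bias=+0
    (0,1)@(1, 3): e=[0,-6,30] → ·  [on edge]
    (1,2)@(3, 5): e=[0,6,18] → #  [on edge]
    (2,2)@(5, 5): e=[8,-10,26] → ·
    (1,3)@(3, 7): e=[-8,34,-2] → ·
    (2,3)@(5, 7): e=[0,18,6] → #  [on edge]
    (3,3)@(7, 7): e=[8,2,14] → #
    (4,3)@(9, 7): e=[16,-14,22] → ·
    (2,4)@(5, 9): e=[-8,46,-14] → ·
    (3,4)@(7, 9): e=[0,30,-6] → ·  [on edge]
    (4,4)@(9, 9): e=[8,14,2] → #
    (5,4)@(11, 9): e=[16,-2,10] → ·
    (4,5)@(9, 11): e=[0,42,-18] → ·  [on edge]
  covered (4 px):
    · · · · · · · ·
    · · · · · · · ·
    · # · · · · · ·
    · · # # · · · ·
    · · · · # · · ·
    · · · · · · · ·
T1:
  2·area = 64  (B↔C swapped to make it positive)
  edge (0, 2)→(16, 10): d=(16,8) right/bottom  bias=-1
  edge (16, 10)→(4, 8): d=(-12,-2) top-left  bias=+0
  edge (4, 8)→(0, 2): d=(-4,-6) top-left  bias=+0
    (0,1)@(1, 3): e=[8,54,2] → #
    (1,1)@(3, 3): e=[-8,58,14] → ·
    (0,2)@(1, 5): e=[40,30,-6] → ·
    (1,2)@(3, 5): e=[24,34,6] → #
    (2,2)@(5, 5): e=[8,38,18] → #
    (3,2)@(7, 5): e=[-8,42,30] → ·
    (1,3)@(3, 7): e=[56,10,-2] → ·
    (2,3)@(5, 7): e=[40,14,10] → #
    (3,3)@(7, 7): e=[24,18,22] → #
    (4,3)@(9, 7): e=[8,22,34] → #
    (5,3)@(11, 7): e=[-8,26,46] → ·
    (2,4)@(5, 9): e=[72,-10,2] → ·
  covered (8 px):
    · · · · · · · ·
    # · · · · · · ·
    · # # · · · · ·
    · · # # # · · ·
    · · · · · # # ·
    · · · · · · · ·
T2:
  2·area = 72  (B↔C swapped to make it positive)
  edge (10, 8)→(2, 10): d=(-8,2) right/bottom  bias=-1
  edge (2, 10)→(6, 0): d=(4,-10) top-left  bias=+0
  edge (6, 0)→(10, 8): d=(4,8) right/bottom  bias=-1
    (2,1)@(5, 3): e=[50,2,20] → #
    (3,1)@(7, 3): e=[46,22,4] → #
    (4,1)@(9, 3): e=[42,42,-12] → ·
    (2,2)@(5, 5): e=[34,10,28] → #
    (4,2)@(9, 5): e=[26,50,-4] → ·
    (2,3)@(5, 7): e=[18,18,36] → #
    (4,3)@(9, 7): e=[10,58,4] → #
    (5,3)@(11, 7): e=[6,78,-12] → ·
    (1,4)@(3, 9): e=[6,6,60] → #
    (3,4)@(7, 9): e=[-2,46,28] → ·
    (4,4)@(9, 9): e=[-6,66,12] → ·
    (1,5)@(3, 11): e=[-10,14,68] → ·
  covered (9 px):
    · · · · · · · ·
    · · # # · · · ·
    · · # # · · · ·
    · · # # # · · ·
    · # # · · · · ·
    · · · · · · · ·
T3:
  2·area = 56
  edge (6, 0)→(14, 4): d=(8,4) right/bottom  bias=-1
  edge (14, 4)→(14, 11): d=(0,7) right/bottom  bias=-1
  edge (14, 11)→(6, 0): d=(-8,-11) top-left  bias=+0
    (3,0)@(7, 1): e=[4,49,3] → #
    (4,0)@(9, 1): e=[-4,35,25] → ·
    (3,1)@(7, 3): e=[20,49,-13] → ·
    (4,1)@(9, 3): e=[12,35,9] → #
    (5,1)@(11, 3): e=[4,21,31] → #
    (6,1)@(13, 3): e=[-4,7,53] → ·
    (4,2)@(9, 5): e=[28,35,-7] → ·
    (5,2)@(11, 5): e=[20,21,15] → #
    (6,2)@(13, 5): e=[12,7,37] → #
    (7,2)@(15, 5): e=[4,-7,59] → ·
    (5,3)@(11, 7): e=[36,21,-1] → ·
    (6,3)@(13, 7): e=[28,7,21] → #
  covered (7 px):
    · · · # · · · ·
    · · · · # # · ·
    · · · · · # # ·
    · · · · · · # ·
    · · · · · · # ·
    · · · · · · · ·

Z-buffer (winner per pixel, '.' = empty):
  . . . 3 . . . .
  1 . 2 2 3 3 . .
  . 1 2 2 . 3 3 .
  . . 2 2 2 . 3 .
  . 2 2 . 0 1 3 .
  . . . . . . . .

Final: 0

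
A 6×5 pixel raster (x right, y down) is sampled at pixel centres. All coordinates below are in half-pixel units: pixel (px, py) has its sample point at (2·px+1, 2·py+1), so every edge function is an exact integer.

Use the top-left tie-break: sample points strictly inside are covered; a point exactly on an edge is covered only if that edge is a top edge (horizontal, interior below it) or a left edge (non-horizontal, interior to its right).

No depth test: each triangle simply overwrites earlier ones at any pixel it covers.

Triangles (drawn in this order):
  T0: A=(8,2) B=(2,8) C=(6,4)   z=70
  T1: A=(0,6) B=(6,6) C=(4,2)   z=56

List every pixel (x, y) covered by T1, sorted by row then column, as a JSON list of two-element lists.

T0:
  degenerate (2·area = 0) — covers nothing
T1:
  2·area = 24  (B↔C swapped to make it positive)
  edge (0, 6)→(4, 2): d=(4,-4) top-left  bias=+0
  edge (4, 2)→(6, 6): d=(2,4) right/bottom  bias=-1
  edge (6, 6)→(0, 6): d=(-6,0) right/bottom  bias=-1
    (2,0)@(5, 1): e=[0,-6,30] → .  [on edge]
    (1,1)@(3, 3): e=[0,6,18] → X  [on edge]
    (2,1)@(5, 3): e=[8,-2,18] → .
    (0,2)@(1, 5): e=[0,18,6] → X  [on edge]
    (2,2)@(5, 5): e=[16,2,6] → X
    (3,2)@(7, 5): e=[24,-6,6] → .
    (0,3)@(1, 7): e=[8,22,-6] → .
    (1,3)@(3, 7): e=[16,14,-6] → .
    (2,3)@(5, 7): e=[24,6,-6] → .
  covered (4 px):
    . . . . . .
    . X . . . .
    X X X . . .
    . . . . . .
    . . . . . .

Result: [[1,1],[0,2],[1,2],[2,2]]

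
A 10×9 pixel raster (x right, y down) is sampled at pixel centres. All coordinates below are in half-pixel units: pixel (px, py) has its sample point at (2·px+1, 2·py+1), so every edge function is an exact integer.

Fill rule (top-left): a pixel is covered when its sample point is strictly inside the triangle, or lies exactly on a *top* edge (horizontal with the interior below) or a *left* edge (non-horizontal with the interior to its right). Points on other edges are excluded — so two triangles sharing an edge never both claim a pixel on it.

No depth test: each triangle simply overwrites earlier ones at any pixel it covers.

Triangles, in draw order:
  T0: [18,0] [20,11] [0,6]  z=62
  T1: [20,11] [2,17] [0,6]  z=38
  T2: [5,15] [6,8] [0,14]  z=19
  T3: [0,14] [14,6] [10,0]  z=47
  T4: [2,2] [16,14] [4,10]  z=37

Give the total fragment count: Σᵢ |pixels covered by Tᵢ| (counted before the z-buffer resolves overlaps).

T0:
  2·area = 210
  edge (18, 0)→(20, 11): d=(2,11) right/bottom  bias=-1
  edge (20, 11)→(0, 6): d=(-20,-5) top-left  bias=+0
  edge (0, 6)→(18, 0): d=(18,-6) top-left  bias=+0
    (7,0)@(15, 1): e=[35,175,0] → #  [on edge]
    (8,0)@(17, 1): e=[13,185,12] → #
    (9,0)@(19, 1): e=[-9,195,24] → ·
    (4,1)@(9, 3): e=[105,105,0] → #  [on edge]
    (5,1)@(11, 3): e=[83,115,12] → #
    (6,1)@(13, 3): e=[61,125,24] → #
    (9,1)@(19, 3): e=[-5,155,60] → ·
    (1,2)@(3, 5): e=[175,35,0] → #  [on edge]
    (2,2)@(5, 5): e=[153,45,12] → #
    (3,2)@(7, 5): e=[131,55,24] → #
    (9,2)@(19, 5): e=[-1,115,96] → ·
    (1,3)@(3, 7): e=[179,-5,36] → ·
  covered (27 px):
    · · · · · · · # # ·
    · · · · # # # # # ·
    · # # # # # # # # ·
    · · # # # # # # # #
    · · · · · · # # # #
    · · · · · · · · · ·
    · · · · · · · · · ·
    · · · · · · · · · ·
    · · · · · · · · · ·
T1:
  2·area = 210
  edge (20, 11)→(2, 17): d=(-18,6) right/bottom  bias=-1
  edge (2, 17)→(0, 6): d=(-2,-11) top-left  bias=+0
  edge (0, 6)→(20, 11): d=(20,5) right/bottom  bias=-1
    (0,3)@(1, 7): e=[186,9,15] → #
    (1,3)@(3, 7): e=[174,31,5] → #
    (2,3)@(5, 7): e=[162,53,-5] → ·
    (0,4)@(1, 9): e=[150,5,55] → #
    (2,4)@(5, 9): e=[126,49,35] → #
    (3,4)@(7, 9): e=[114,71,25] → #
    (4,4)@(9, 9): e=[102,93,15] → #
    (5,4)@(11, 9): e=[90,115,5] → #
    (6,4)@(13, 9): e=[78,137,-5] → ·
    (0,5)@(1, 11): e=[114,1,95] → #
    (6,5)@(13, 11): e=[42,133,35] → #
    (7,5)@(15, 11): e=[30,155,25] → #
  covered (27 px):
    · · · · · · · · · ·
    · · · · · · · · · ·
    · · · · · · · · · ·
    # # · · · · · · · ·
    # # # # # # · · · ·
    # # # # # # # # # #
    · # # # # # # · · ·
    · # # # · · · · · ·
    · · · · · · · · · ·
T2:
  2·area = 36  (B↔C swapped to make it positive)
  edge (5, 15)→(0, 14): d=(-5,-1) top-left  bias=+0
  edge (0, 14)→(6, 8): d=(6,-6) top-left  bias=+0
  edge (6, 8)→(5, 15): d=(-1,7) right/bottom  bias=-1
    (3,0)@(7, 1): e=[72,-36,0] → ·  [on edge]
    (6,0)@(13, 1): e=[78,0,-42] → ·  [on edge]
    (5,1)@(11, 3): e=[66,0,-30] → ·  [on edge]
    (4,2)@(9, 5): e=[54,0,-18] → ·  [on edge]
    (3,3)@(7, 7): e=[42,0,-6] → ·  [on edge]
    (2,4)@(5, 9): e=[30,0,6] → #  [on edge]
    (3,4)@(7, 9): e=[32,12,-8] → ·
    (1,5)@(3, 11): e=[18,0,18] → #  [on edge]
    (3,5)@(7, 11): e=[22,24,-10] → ·
    (0,6)@(1, 13): e=[6,0,30] → #  [on edge]
    (3,6)@(7, 13): e=[12,36,-12] → ·
    (0,7)@(1, 15): e=[-4,12,28] → ·
    (2,7)@(5, 15): e=[0,36,0] → ·  [on edge]
    (7,8)@(15, 17): e=[0,108,-72] → ·  [on edge]
  covered (6 px):
    · · · · · · · · · ·
    · · · · · · · · · ·
    · · · · · · · · · ·
    · · · · · · · · · ·
    · · # · · · · · · ·
    · # # · · · · · · ·
    # # # · · · · · · ·
    · · · · · · · · · ·
    · · · · · · · · · ·
T3:
  2·area = 116  (B↔C swapped to make it positive)
  edge (0, 14)→(10, 0): d=(10,-14) top-left  bias=+0
  edge (10, 0)→(14, 6): d=(4,6) right/bottom  bias=-1
  edge (14, 6)→(0, 14): d=(-14,8) right/bottom  bias=-1
    (4,1)@(9, 3): e=[16,18,82] → #
    (5,1)@(11, 3): e=[44,6,66] → #
    (6,1)@(13, 3): e=[72,-6,50] → ·
    (3,2)@(7, 5): e=[8,38,70] → #
    (6,2)@(13, 5): e=[92,2,22] → #
    (7,2)@(15, 5): e=[120,-10,6] → ·
    (2,3)@(5, 7): e=[0,58,58] → #  [on edge]
    (6,3)@(13, 7): e=[112,10,-6] → ·
    (2,4)@(5, 9): e=[20,66,30] → #
    (4,4)@(9, 9): e=[76,42,-2] → ·
    (5,4)@(11, 9): e=[104,30,-18] → ·
    (1,5)@(3, 11): e=[12,86,18] → #
  covered (15 px):
    · · · · · · · · · ·
    · · · · # # · · · ·
    · · · # # # # · · ·
    · · # # # # · · · ·
    · · # # · · · · · ·
    · # # · · · · · · ·
    # · · · · · · · · ·
    · · · · · · · · · ·
    · · · · · · · · · ·
T4:
  2·area = 88
  edge (2, 2)→(16, 14): d=(14,12) right/bottom  bias=-1
  edge (16, 14)→(4, 10): d=(-12,-4) top-left  bias=+0
  edge (4, 10)→(2, 2): d=(-2,-8) top-left  bias=+0
    (1,1)@(3, 3): e=[2,80,6] → #
    (2,1)@(5, 3): e=[-22,88,22] → ·
    (1,2)@(3, 5): e=[30,56,2] → #
    (2,2)@(5, 5): e=[6,64,18] → #
    (3,2)@(7, 5): e=[-18,72,34] → ·
    (1,3)@(3, 7): e=[58,32,-2] → ·
    (2,3)@(5, 7): e=[34,40,14] → #
    (3,3)@(7, 7): e=[10,48,30] → #
    (4,3)@(9, 7): e=[-14,56,46] → ·
    (0,4)@(1, 9): e=[110,0,-22] → ·  [on edge]
    (2,4)@(5, 9): e=[62,16,10] → #
    (4,4)@(9, 9): e=[14,32,42] → #
    (3,5)@(7, 11): e=[66,0,22] → #  [on edge]
    (6,6)@(13, 13): e=[22,0,66] → #  [on edge]
    (9,7)@(19, 15): e=[-22,0,110] → ·  [on edge]
  covered (12 px):
    · · · · · · · · · ·
    · # · · · · · · · ·
    · # # · · · · · · ·
    · · # # · · · · · ·
    · · # # # · · · · ·
    · · · # # # · · · ·
    · · · · · · # · · ·
    · · · · · · · · · ·
    · · · · · · · · · ·

Answer: 87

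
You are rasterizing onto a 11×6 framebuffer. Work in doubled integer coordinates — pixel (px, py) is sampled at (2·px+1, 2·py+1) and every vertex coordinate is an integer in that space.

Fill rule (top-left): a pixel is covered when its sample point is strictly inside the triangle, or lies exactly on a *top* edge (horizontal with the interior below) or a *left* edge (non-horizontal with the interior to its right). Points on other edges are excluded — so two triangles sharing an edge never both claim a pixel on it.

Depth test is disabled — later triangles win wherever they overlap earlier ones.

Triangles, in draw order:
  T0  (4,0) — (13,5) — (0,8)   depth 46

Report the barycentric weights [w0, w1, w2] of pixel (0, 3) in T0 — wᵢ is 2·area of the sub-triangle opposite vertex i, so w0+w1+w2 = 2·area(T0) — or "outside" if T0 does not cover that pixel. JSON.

T0:
  2·area = 92
  edge (4, 0)→(13, 5): d=(9,5) right/bottom  bias=-1
  edge (13, 5)→(0, 8): d=(-13,3) right/bottom  bias=-1
  edge (0, 8)→(4, 0): d=(4,-8) top-left  bias=+0
    (2,0)@(5, 1): e=[4,76,12] → X
    (3,0)@(7, 1): e=[-6,70,28] → .
    (1,1)@(3, 3): e=[32,56,4] → X
    (3,1)@(7, 3): e=[12,44,36] → X
    (4,1)@(9, 3): e=[2,38,52] → X
    (5,1)@(11, 3): e=[-8,32,68] → .
    (1,2)@(3, 5): e=[50,30,12] → X
    (5,2)@(11, 5): e=[10,6,76] → X
    (6,2)@(13, 5): e=[0,0,92] → .  [on edge]
    (0,3)@(1, 7): e=[78,10,4] → X
    (2,3)@(5, 7): e=[58,-2,36] → .
    (3,3)@(7, 7): e=[48,-8,52] → .
  covered (12 px):
    . . X . . . . . . . .
    . X X X X . . . . . .
    . X X X X X . . . . .
    X X . . . . . . . . .
    . . . . . . . . . . .
    . . . . . . . . . . .

Result: [10,4,78]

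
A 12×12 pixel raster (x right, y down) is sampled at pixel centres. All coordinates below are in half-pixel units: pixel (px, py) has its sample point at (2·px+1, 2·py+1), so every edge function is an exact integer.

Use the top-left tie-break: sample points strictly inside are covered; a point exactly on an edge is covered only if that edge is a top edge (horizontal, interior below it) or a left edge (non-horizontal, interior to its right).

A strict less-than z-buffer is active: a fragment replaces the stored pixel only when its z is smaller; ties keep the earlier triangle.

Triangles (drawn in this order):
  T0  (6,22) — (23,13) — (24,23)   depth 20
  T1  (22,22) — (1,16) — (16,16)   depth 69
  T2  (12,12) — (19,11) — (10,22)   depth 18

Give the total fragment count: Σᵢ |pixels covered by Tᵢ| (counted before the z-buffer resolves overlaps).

T0:
  2·area = 179
  edge (6, 22)→(23, 13): d=(17,-9) top-left  bias=+0
  edge (23, 13)→(24, 23): d=(1,10) right/bottom  bias=-1
  edge (24, 23)→(6, 22): d=(-18,-1) top-left  bias=+0
    (11,6)@(23, 13): e=[0,0,179] → ·  [on edge]
    (10,7)@(21, 15): e=[16,22,141] → #
    (11,7)@(23, 15): e=[34,2,143] → #
    (8,8)@(17, 17): e=[14,64,101] → #
    (9,8)@(19, 17): e=[32,44,103] → #
    (6,9)@(13, 19): e=[12,106,61] → #
    (7,9)@(15, 19): e=[30,86,63] → #
    (4,10)@(9, 21): e=[10,148,21] → #
    (5,10)@(11, 21): e=[28,128,23] → #
    (4,11)@(9, 23): e=[44,150,-15] → ·
    (5,11)@(11, 23): e=[62,130,-13] → ·
    (6,11)@(13, 23): e=[80,110,-11] → ·
  covered (20 px):
    · · · · · · · · · · · ·
    · · · · · · · · · · · ·
    · · · · · · · · · · · ·
    · · · · · · · · · · · ·
    · · · · · · · · · · · ·
    · · · · · · · · · · · ·
    · · · · · · · · · · · ·
    · · · · · · · · · · # #
    · · · · · · · · # # # #
    · · · · · · # # # # # #
    · · · · # # # # # # # #
    · · · · · · · · · · · ·
T1:
  2·area = 90
  edge (22, 22)→(1, 16): d=(-21,-6) top-left  bias=+0
  edge (1, 16)→(16, 16): d=(15,0) top-left  bias=+0
  edge (16, 16)→(22, 22): d=(6,6) right/bottom  bias=-1
    (0,0)@(1, 1): e=[315,-225,0] → ·  [on edge]
    (1,1)@(3, 3): e=[285,-195,0] → ·  [on edge]
    (2,2)@(5, 5): e=[255,-165,0] → ·  [on edge]
    (3,3)@(7, 7): e=[225,-135,0] → ·  [on edge]
    (4,4)@(9, 9): e=[195,-105,0] → ·  [on edge]
    (5,5)@(11, 11): e=[165,-75,0] → ·  [on edge]
    (6,6)@(13, 13): e=[135,-45,0] → ·  [on edge]
    (7,7)@(15, 15): e=[105,-15,0] → ·  [on edge]
    (2,8)@(5, 17): e=[3,15,72] → #
    (3,8)@(7, 17): e=[15,15,60] → #
    (4,8)@(9, 17): e=[27,15,48] → #
    (5,8)@(11, 17): e=[39,15,36] → #
    (8,8)@(17, 17): e=[75,15,0] → ·  [on edge]
    (9,9)@(19, 19): e=[45,45,0] → ·  [on edge]
    (10,10)@(21, 21): e=[15,75,0] → ·  [on edge]
    (11,11)@(23, 23): e=[-15,105,0] → ·  [on edge]
  covered (10 px):
    · · · · · · · · · · · ·
    · · · · · · · · · · · ·
    · · · · · · · · · · · ·
    · · · · · · · · · · · ·
    · · · · · · · · · · · ·
    · · · · · · · · · · · ·
    · · · · · · · · · · · ·
    · · · · · · · · · · · ·
    · · # # # # # # · · · ·
    · · · · · · # # # · · ·
    · · · · · · · · · # · ·
    · · · · · · · · · · · ·
T2:
  2·area = 68
  edge (12, 12)→(19, 11): d=(7,-1) top-left  bias=+0
  edge (19, 11)→(10, 22): d=(-9,11) right/bottom  bias=-1
  edge (10, 22)→(12, 12): d=(2,-10) top-left  bias=+0
    (6,3)@(13, 7): e=[-34,102,0] → ·  [on edge]
    (9,5)@(19, 11): e=[0,0,68] → ·  [on edge]
    (2,6)@(5, 13): e=[0,136,-68] → ·  [on edge]
    (6,6)@(13, 13): e=[8,48,12] → #
    (7,6)@(15, 13): e=[10,26,32] → #
    (8,6)@(17, 13): e=[12,4,52] → #
    (9,6)@(19, 13): e=[14,-18,72] → ·
    (6,7)@(13, 15): e=[22,30,16] → #
    (8,7)@(17, 15): e=[26,-14,56] → ·
    (5,8)@(11, 17): e=[34,34,0] → #  [on edge]
    (7,8)@(15, 17): e=[38,-10,40] → ·
    (5,9)@(11, 19): e=[48,16,4] → #
  covered (8 px):
    · · · · · · · · · · · ·
    · · · · · · · · · · · ·
    · · · · · · · · · · · ·
    · · · · · · · · · · · ·
    · · · · · · · · · · · ·
    · · · · · · · · · · · ·
    · · · · · · # # # · · ·
    · · · · · · # # · · · ·
    · · · · · # # · · · · ·
    · · · · · # · · · · · ·
    · · · · · · · · · · · ·
    · · · · · · · · · · · ·

Answer: 38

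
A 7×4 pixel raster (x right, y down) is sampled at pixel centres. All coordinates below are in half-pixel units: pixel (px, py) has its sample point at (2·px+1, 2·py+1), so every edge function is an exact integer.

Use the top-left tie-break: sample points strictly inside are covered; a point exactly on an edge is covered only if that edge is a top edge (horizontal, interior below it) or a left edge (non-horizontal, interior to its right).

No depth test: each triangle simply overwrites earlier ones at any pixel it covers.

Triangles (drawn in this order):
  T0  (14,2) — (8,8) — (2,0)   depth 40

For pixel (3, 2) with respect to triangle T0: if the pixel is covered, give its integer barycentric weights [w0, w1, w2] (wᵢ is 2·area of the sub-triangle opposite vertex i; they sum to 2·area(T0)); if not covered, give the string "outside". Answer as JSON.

T0:
  2·area = 84
  edge (14, 2)→(8, 8): d=(-6,6) right/bottom  bias=-1
  edge (8, 8)→(2, 0): d=(-6,-8) top-left  bias=+0
  edge (2, 0)→(14, 2): d=(12,2) right/bottom  bias=-1
    (1,0)@(3, 1): e=[72,2,10] → █
    (2,0)@(5, 1): e=[60,18,6] → █
    (3,0)@(7, 1): e=[48,34,2] → █
    (4,0)@(9, 1): e=[36,50,-2] → ·
    (1,1)@(3, 3): e=[60,-10,34] → ·
    (2,1)@(5, 3): e=[48,6,30] → █
    (4,1)@(9, 3): e=[24,38,22] → █
    (5,1)@(11, 3): e=[12,54,18] → █
    (6,1)@(13, 3): e=[0,70,14] → ·  [on edge]
    (2,2)@(5, 5): e=[36,-6,54] → ·
    (3,2)@(7, 5): e=[24,10,50] → █
    (5,2)@(11, 5): e=[0,42,42] → ·  [on edge]
    (4,3)@(9, 7): e=[0,14,70] → ·  [on edge]
  covered (9 px):
    · █ █ █ · · ·
    · · █ █ █ █ ·
    · · · █ █ · ·
    · · · · · · ·

Result: [10,50,24]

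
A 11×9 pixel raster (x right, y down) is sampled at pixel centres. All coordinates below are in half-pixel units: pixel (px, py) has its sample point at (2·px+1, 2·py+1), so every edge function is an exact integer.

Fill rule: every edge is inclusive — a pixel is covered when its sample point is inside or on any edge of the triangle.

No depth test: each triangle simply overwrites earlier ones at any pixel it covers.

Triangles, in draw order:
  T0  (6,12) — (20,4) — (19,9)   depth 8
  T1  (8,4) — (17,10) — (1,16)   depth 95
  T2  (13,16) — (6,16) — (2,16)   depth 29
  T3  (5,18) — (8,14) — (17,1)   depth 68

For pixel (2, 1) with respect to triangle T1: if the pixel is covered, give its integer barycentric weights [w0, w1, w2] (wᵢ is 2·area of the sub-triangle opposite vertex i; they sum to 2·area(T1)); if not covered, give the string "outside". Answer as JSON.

T0:
  2·area = 62
  edge (6, 12)→(20, 4): d=(14,-8) inclusive
  edge (20, 4)→(19, 9): d=(-1,5) inclusive
  edge (19, 9)→(6, 12): d=(-13,3) inclusive
    (9,2)@(19, 5): e=[6,4,52] → X
    (10,2)@(21, 5): e=[22,-6,46] → .
    (7,3)@(15, 7): e=[2,22,38] → X
    (8,3)@(17, 7): e=[18,12,32] → X
    (10,3)@(21, 7): e=[50,-8,20] → .
    (6,4)@(13, 9): e=[14,30,18] → X
    (9,4)@(19, 9): e=[62,0,0] → X  [on edge]
    (10,4)@(21, 9): e=[78,-10,-6] → .
    (4,5)@(9, 11): e=[10,48,4] → X
    (5,5)@(11, 11): e=[26,38,-2] → .
    (6,5)@(13, 11): e=[42,28,-8] → .
    (7,5)@(15, 11): e=[58,18,-14] → .
  covered (9 px):
    . . . . . . . . . . .
    . . . . . . . . . . .
    . . . . . . . . . X .
    . . . . . . . X X X .
    . . . . . . X X X X .
    . . . . X . . . . . .
    . . . . . . . . . . .
    . . . . . . . . . . .
    . . . . . . . . . . .
T1:
  2·area = 150
  edge (8, 4)→(17, 10): d=(9,6) inclusive
  edge (17, 10)→(1, 16): d=(-16,6) inclusive
  edge (1, 16)→(8, 4): d=(7,-12) inclusive
    (4,2)@(9, 5): e=[3,128,19] → X
    (5,2)@(11, 5): e=[-9,116,43] → .
    (3,3)@(7, 7): e=[33,108,9] → X
    (5,3)@(11, 7): e=[9,84,57] → X
    (6,3)@(13, 7): e=[-3,72,81] → .
    (3,4)@(7, 9): e=[51,76,23] → X
    (6,4)@(13, 9): e=[15,40,95] → X
    (7,4)@(15, 9): e=[3,28,119] → X
    (8,4)@(17, 9): e=[-9,16,143] → .
    (2,5)@(5, 11): e=[81,56,13] → X
    (7,5)@(15, 11): e=[21,-4,133] → .
    (1,6)@(3, 13): e=[111,36,3] → X
    (4,6)@(9, 13): e=[75,0,75] → X  [on edge]
  covered (19 px):
    . . . . . . . . . . .
    . . . . . . . . . . .
    . . . . X . . . . . .
    . . . X X X . . . . .
    . . . X X X X X . . .
    . . X X X X X . . . .
    . X X X X . . . . . .
    . X . . . . . . . . .
    . . . . . . . . . . .
T2:
  degenerate (2·area = 0) — covers nothing
T3:
  2·area = 3  (B↔C swapped to make it positive)
  edge (5, 18)→(17, 1): d=(12,-17) inclusive
  edge (17, 1)→(8, 14): d=(-9,13) inclusive
  edge (8, 14)→(5, 18): d=(-3,4) inclusive
    (8,0)@(17, 1): e=[0,0,3] → X  [on edge]
    (9,0)@(19, 1): e=[34,-26,-5] → .
    (8,1)@(17, 3): e=[24,-18,-3] → .
  covered (1 px):
    . . . . . . . . X . .
    . . . . . . . . . . .
    . . . . . . . . . . .
    . . . . . . . . . . .
    . . . . . . . . . . .
    . . . . . . . . . . .
    . . . . . . . . . . .
    . . . . . . . . . . .
    . . . . . . . . . . .

Answer: "outside"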